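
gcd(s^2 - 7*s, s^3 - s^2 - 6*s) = s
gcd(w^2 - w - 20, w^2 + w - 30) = w - 5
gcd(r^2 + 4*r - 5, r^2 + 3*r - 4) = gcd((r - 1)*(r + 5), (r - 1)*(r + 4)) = r - 1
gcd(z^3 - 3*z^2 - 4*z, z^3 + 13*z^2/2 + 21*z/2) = z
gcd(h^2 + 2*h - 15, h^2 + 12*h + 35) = h + 5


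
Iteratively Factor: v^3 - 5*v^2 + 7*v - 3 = (v - 1)*(v^2 - 4*v + 3) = (v - 1)^2*(v - 3)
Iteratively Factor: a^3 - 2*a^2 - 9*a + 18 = (a + 3)*(a^2 - 5*a + 6) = (a - 3)*(a + 3)*(a - 2)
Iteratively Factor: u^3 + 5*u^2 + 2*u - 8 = (u + 4)*(u^2 + u - 2) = (u + 2)*(u + 4)*(u - 1)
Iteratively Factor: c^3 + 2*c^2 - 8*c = (c - 2)*(c^2 + 4*c) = (c - 2)*(c + 4)*(c)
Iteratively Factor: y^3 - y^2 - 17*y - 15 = (y + 3)*(y^2 - 4*y - 5) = (y - 5)*(y + 3)*(y + 1)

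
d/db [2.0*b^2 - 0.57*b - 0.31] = 4.0*b - 0.57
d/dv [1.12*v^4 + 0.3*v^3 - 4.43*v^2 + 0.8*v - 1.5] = 4.48*v^3 + 0.9*v^2 - 8.86*v + 0.8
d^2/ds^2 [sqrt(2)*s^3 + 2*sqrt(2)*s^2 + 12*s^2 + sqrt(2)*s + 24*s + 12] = 6*sqrt(2)*s + 4*sqrt(2) + 24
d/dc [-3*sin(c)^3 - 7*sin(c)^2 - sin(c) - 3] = (-14*sin(c) + 9*cos(c)^2 - 10)*cos(c)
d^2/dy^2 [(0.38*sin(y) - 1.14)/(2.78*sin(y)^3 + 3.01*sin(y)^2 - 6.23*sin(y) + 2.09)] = (-11.747168*sin(y)^7 + 69.754092*sin(y)^6 + 92.784638*sin(y)^5 - 63.24359*sin(y)^4 - 241.982518*sin(y)^3 + 40.611436*sin(y)^2 + 166.847968*sin(y) - 64.254428)/(21.484952*sin(y)^9 + 69.787452*sin(y)^8 - 68.882562*sin(y)^7 - 237.060395*sin(y)^6 + 259.298529*sin(y)^5 + 190.102038*sin(y)^4 - 440.528255*sin(y)^3 + 282.800826*sin(y)^2 - 81.639789*sin(y) + 9.129329)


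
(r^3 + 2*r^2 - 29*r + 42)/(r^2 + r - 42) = (r^2 - 5*r + 6)/(r - 6)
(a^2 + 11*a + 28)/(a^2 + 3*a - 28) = (a + 4)/(a - 4)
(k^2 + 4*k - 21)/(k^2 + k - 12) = (k + 7)/(k + 4)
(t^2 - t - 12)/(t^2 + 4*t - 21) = (t^2 - t - 12)/(t^2 + 4*t - 21)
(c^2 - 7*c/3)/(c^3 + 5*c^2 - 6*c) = (c - 7/3)/(c^2 + 5*c - 6)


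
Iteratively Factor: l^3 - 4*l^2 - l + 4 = (l - 4)*(l^2 - 1) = (l - 4)*(l + 1)*(l - 1)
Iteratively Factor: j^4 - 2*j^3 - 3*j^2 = (j)*(j^3 - 2*j^2 - 3*j) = j*(j + 1)*(j^2 - 3*j) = j^2*(j + 1)*(j - 3)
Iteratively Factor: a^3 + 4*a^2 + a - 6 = (a + 3)*(a^2 + a - 2) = (a + 2)*(a + 3)*(a - 1)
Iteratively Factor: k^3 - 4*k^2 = (k)*(k^2 - 4*k) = k*(k - 4)*(k)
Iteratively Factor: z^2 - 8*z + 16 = (z - 4)*(z - 4)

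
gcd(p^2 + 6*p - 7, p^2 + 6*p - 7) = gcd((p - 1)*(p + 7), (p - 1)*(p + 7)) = p^2 + 6*p - 7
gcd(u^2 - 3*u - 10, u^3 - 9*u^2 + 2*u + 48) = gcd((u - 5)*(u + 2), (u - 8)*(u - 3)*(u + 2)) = u + 2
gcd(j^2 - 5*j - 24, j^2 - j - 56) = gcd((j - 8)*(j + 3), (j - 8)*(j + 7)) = j - 8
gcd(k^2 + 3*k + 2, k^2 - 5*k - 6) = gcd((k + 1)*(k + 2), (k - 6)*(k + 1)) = k + 1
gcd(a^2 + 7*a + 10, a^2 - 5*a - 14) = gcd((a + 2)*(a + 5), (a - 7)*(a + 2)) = a + 2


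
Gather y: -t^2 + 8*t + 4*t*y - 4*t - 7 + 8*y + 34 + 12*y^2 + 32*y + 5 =-t^2 + 4*t + 12*y^2 + y*(4*t + 40) + 32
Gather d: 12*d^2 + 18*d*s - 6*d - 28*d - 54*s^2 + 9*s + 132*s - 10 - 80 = 12*d^2 + d*(18*s - 34) - 54*s^2 + 141*s - 90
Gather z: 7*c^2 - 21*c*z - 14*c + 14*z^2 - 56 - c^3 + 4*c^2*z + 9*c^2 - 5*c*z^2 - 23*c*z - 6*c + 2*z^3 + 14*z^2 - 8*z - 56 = -c^3 + 16*c^2 - 20*c + 2*z^3 + z^2*(28 - 5*c) + z*(4*c^2 - 44*c - 8) - 112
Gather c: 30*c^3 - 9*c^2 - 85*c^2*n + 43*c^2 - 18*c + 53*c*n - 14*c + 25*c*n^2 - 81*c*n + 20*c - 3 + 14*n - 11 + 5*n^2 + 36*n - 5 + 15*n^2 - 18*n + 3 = 30*c^3 + c^2*(34 - 85*n) + c*(25*n^2 - 28*n - 12) + 20*n^2 + 32*n - 16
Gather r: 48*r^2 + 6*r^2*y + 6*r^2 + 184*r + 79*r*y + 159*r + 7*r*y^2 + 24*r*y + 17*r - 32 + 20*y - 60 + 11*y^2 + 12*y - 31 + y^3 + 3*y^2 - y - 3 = r^2*(6*y + 54) + r*(7*y^2 + 103*y + 360) + y^3 + 14*y^2 + 31*y - 126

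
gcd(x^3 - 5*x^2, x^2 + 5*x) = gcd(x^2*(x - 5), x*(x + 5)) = x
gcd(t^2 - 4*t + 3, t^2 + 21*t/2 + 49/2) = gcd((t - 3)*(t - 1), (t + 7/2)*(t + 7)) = 1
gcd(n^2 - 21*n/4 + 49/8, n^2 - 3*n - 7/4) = n - 7/2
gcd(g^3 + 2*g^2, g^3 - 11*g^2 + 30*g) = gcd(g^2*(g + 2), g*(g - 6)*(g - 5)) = g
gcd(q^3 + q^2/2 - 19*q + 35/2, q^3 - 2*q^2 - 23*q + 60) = q + 5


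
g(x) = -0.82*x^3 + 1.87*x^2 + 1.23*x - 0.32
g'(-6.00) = -109.77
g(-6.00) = 236.74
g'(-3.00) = -32.13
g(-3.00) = 34.96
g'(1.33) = 1.85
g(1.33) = 2.69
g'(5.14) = -44.54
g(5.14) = -55.95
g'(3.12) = -11.05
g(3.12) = -3.18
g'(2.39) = -3.88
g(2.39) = 2.11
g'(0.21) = 1.91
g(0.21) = 0.01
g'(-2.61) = -25.29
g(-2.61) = 23.79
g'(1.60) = 0.92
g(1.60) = 3.08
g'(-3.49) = -41.79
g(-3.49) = 53.02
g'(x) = -2.46*x^2 + 3.74*x + 1.23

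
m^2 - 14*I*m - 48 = (m - 8*I)*(m - 6*I)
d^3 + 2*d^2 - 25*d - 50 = (d - 5)*(d + 2)*(d + 5)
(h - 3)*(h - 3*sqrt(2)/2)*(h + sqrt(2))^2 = h^4 - 3*h^3 + sqrt(2)*h^3/2 - 4*h^2 - 3*sqrt(2)*h^2/2 - 3*sqrt(2)*h + 12*h + 9*sqrt(2)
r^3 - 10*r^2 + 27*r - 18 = (r - 6)*(r - 3)*(r - 1)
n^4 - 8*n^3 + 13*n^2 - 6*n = n*(n - 6)*(n - 1)^2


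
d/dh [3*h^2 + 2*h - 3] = 6*h + 2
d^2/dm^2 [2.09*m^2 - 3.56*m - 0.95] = 4.18000000000000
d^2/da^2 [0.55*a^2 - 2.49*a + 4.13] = 1.10000000000000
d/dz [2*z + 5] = 2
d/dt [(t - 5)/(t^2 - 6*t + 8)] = (t^2 - 6*t - 2*(t - 5)*(t - 3) + 8)/(t^2 - 6*t + 8)^2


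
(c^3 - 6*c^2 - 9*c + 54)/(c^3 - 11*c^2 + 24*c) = (c^2 - 3*c - 18)/(c*(c - 8))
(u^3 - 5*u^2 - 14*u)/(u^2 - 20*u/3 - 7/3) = 3*u*(u + 2)/(3*u + 1)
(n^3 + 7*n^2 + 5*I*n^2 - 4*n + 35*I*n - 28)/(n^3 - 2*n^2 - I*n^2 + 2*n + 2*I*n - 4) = (n^2 + n*(7 + 4*I) + 28*I)/(n^2 - 2*n*(1 + I) + 4*I)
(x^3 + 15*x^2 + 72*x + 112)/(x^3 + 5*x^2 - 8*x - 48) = (x + 7)/(x - 3)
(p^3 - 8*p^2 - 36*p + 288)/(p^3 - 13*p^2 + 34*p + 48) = (p + 6)/(p + 1)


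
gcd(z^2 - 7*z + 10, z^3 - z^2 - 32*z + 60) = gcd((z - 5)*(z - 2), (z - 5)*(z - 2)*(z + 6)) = z^2 - 7*z + 10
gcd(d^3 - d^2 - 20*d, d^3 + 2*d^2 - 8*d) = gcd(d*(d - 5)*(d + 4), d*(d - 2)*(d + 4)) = d^2 + 4*d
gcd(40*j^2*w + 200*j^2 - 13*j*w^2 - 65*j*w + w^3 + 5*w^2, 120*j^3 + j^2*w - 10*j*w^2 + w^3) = 40*j^2 - 13*j*w + w^2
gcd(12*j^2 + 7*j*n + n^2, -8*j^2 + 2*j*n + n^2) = 4*j + n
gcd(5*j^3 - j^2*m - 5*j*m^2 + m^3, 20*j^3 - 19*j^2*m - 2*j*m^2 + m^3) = 5*j^2 - 6*j*m + m^2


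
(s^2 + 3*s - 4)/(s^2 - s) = (s + 4)/s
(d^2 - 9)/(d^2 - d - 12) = (d - 3)/(d - 4)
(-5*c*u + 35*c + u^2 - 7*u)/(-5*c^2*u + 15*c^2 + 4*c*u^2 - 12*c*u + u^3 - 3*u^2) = (5*c*u - 35*c - u^2 + 7*u)/(5*c^2*u - 15*c^2 - 4*c*u^2 + 12*c*u - u^3 + 3*u^2)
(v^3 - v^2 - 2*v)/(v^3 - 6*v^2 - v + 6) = v*(v - 2)/(v^2 - 7*v + 6)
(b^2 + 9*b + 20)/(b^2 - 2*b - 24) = (b + 5)/(b - 6)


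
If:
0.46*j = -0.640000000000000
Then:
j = -1.39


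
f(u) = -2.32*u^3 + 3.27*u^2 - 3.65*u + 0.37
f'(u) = -6.96*u^2 + 6.54*u - 3.65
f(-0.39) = 2.43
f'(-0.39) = -7.26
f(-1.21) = 13.68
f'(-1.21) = -21.75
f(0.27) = -0.42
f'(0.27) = -2.39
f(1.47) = -5.30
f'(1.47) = -9.08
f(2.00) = -12.41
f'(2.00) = -18.41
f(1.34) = -4.23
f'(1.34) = -7.38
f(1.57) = -6.28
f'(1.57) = -10.54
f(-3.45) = 147.15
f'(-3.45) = -109.05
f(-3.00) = 103.39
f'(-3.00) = -85.91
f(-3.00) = 103.39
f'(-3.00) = -85.91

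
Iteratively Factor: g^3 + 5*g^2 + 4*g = (g + 1)*(g^2 + 4*g) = g*(g + 1)*(g + 4)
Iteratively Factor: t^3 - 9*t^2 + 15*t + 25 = (t + 1)*(t^2 - 10*t + 25) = (t - 5)*(t + 1)*(t - 5)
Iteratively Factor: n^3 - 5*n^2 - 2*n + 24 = (n + 2)*(n^2 - 7*n + 12) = (n - 3)*(n + 2)*(n - 4)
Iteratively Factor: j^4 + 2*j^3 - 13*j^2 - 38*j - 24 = (j + 2)*(j^3 - 13*j - 12) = (j + 2)*(j + 3)*(j^2 - 3*j - 4) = (j - 4)*(j + 2)*(j + 3)*(j + 1)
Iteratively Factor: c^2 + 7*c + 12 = (c + 3)*(c + 4)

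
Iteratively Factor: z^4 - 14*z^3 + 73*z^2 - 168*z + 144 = (z - 3)*(z^3 - 11*z^2 + 40*z - 48) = (z - 4)*(z - 3)*(z^2 - 7*z + 12) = (z - 4)*(z - 3)^2*(z - 4)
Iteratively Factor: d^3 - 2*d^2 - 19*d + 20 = (d - 5)*(d^2 + 3*d - 4) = (d - 5)*(d + 4)*(d - 1)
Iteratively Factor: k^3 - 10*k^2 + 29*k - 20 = (k - 5)*(k^2 - 5*k + 4) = (k - 5)*(k - 1)*(k - 4)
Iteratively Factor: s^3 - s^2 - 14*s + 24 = (s - 2)*(s^2 + s - 12) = (s - 3)*(s - 2)*(s + 4)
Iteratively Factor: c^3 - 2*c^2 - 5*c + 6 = (c - 1)*(c^2 - c - 6) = (c - 1)*(c + 2)*(c - 3)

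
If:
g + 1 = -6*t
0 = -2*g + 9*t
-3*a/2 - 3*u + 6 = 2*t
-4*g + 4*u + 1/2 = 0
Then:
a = 1319/252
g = -3/7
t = -2/21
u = -31/56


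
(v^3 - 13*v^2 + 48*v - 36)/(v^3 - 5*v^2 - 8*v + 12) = (v - 6)/(v + 2)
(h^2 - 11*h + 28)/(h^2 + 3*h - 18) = (h^2 - 11*h + 28)/(h^2 + 3*h - 18)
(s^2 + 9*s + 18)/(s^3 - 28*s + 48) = (s + 3)/(s^2 - 6*s + 8)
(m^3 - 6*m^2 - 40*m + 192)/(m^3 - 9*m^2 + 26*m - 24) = (m^2 - 2*m - 48)/(m^2 - 5*m + 6)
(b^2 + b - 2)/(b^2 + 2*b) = (b - 1)/b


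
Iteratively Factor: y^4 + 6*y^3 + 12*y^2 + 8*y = (y + 2)*(y^3 + 4*y^2 + 4*y) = (y + 2)^2*(y^2 + 2*y) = y*(y + 2)^2*(y + 2)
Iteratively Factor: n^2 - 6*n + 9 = (n - 3)*(n - 3)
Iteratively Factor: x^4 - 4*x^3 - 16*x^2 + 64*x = (x - 4)*(x^3 - 16*x) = (x - 4)*(x + 4)*(x^2 - 4*x) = x*(x - 4)*(x + 4)*(x - 4)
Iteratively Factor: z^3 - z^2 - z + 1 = (z - 1)*(z^2 - 1) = (z - 1)^2*(z + 1)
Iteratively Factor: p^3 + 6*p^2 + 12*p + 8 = (p + 2)*(p^2 + 4*p + 4) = (p + 2)^2*(p + 2)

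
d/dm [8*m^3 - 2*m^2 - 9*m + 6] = 24*m^2 - 4*m - 9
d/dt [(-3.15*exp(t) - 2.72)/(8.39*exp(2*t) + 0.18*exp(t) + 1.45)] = (26.4285*exp(2*t) + 45.6416*exp(t) - 4.0779)*exp(t)/(70.3921*exp(4*t) + 3.0204*exp(3*t) + 24.3634*exp(2*t) + 0.522*exp(t) + 2.1025)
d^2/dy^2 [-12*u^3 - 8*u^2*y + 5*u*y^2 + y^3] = 10*u + 6*y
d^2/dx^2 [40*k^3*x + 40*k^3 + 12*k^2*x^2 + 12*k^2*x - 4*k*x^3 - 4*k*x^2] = 8*k*(3*k - 3*x - 1)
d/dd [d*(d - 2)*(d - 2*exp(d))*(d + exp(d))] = -d^3*exp(d) + 4*d^3 - 4*d^2*exp(2*d) - d^2*exp(d) - 6*d^2 + 4*d*exp(2*d) + 4*d*exp(d) + 4*exp(2*d)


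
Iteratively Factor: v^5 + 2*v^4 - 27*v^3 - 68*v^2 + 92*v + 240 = (v + 3)*(v^4 - v^3 - 24*v^2 + 4*v + 80) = (v - 5)*(v + 3)*(v^3 + 4*v^2 - 4*v - 16) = (v - 5)*(v + 3)*(v + 4)*(v^2 - 4) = (v - 5)*(v + 2)*(v + 3)*(v + 4)*(v - 2)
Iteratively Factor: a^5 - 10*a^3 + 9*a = (a)*(a^4 - 10*a^2 + 9) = a*(a - 3)*(a^3 + 3*a^2 - a - 3) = a*(a - 3)*(a - 1)*(a^2 + 4*a + 3) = a*(a - 3)*(a - 1)*(a + 3)*(a + 1)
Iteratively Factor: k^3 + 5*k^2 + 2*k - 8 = (k + 4)*(k^2 + k - 2) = (k - 1)*(k + 4)*(k + 2)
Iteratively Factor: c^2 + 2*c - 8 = (c - 2)*(c + 4)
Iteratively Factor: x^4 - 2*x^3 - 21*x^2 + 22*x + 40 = (x + 4)*(x^3 - 6*x^2 + 3*x + 10) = (x - 5)*(x + 4)*(x^2 - x - 2) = (x - 5)*(x + 1)*(x + 4)*(x - 2)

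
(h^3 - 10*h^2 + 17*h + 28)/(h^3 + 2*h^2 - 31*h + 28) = (h^2 - 6*h - 7)/(h^2 + 6*h - 7)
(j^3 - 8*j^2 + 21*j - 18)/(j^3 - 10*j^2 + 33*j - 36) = (j - 2)/(j - 4)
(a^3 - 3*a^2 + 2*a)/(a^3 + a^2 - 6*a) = (a - 1)/(a + 3)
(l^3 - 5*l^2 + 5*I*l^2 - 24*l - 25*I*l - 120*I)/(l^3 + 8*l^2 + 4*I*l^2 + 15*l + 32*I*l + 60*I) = (l^2 + l*(-8 + 5*I) - 40*I)/(l^2 + l*(5 + 4*I) + 20*I)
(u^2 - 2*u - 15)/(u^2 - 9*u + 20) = (u + 3)/(u - 4)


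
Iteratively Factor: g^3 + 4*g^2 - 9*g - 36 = (g + 4)*(g^2 - 9) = (g - 3)*(g + 4)*(g + 3)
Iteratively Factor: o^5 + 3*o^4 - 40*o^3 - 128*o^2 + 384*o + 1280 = (o - 5)*(o^4 + 8*o^3 - 128*o - 256) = (o - 5)*(o - 4)*(o^3 + 12*o^2 + 48*o + 64) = (o - 5)*(o - 4)*(o + 4)*(o^2 + 8*o + 16) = (o - 5)*(o - 4)*(o + 4)^2*(o + 4)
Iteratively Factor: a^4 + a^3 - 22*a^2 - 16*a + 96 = (a + 3)*(a^3 - 2*a^2 - 16*a + 32) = (a - 2)*(a + 3)*(a^2 - 16) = (a - 2)*(a + 3)*(a + 4)*(a - 4)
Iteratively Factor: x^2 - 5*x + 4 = (x - 4)*(x - 1)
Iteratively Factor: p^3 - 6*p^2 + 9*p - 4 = (p - 1)*(p^2 - 5*p + 4) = (p - 1)^2*(p - 4)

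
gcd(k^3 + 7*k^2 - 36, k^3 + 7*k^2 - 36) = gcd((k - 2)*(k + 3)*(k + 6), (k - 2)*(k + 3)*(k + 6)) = k^3 + 7*k^2 - 36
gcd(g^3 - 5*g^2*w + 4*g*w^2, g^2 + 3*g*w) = g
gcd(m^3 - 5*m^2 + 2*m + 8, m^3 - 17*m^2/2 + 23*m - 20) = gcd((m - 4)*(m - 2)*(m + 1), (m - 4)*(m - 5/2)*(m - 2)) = m^2 - 6*m + 8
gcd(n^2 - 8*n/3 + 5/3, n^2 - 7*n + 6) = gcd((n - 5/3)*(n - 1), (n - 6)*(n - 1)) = n - 1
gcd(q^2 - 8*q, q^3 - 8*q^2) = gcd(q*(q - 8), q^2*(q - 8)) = q^2 - 8*q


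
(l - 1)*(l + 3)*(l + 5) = l^3 + 7*l^2 + 7*l - 15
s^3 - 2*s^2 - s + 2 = (s - 2)*(s - 1)*(s + 1)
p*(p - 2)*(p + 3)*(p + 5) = p^4 + 6*p^3 - p^2 - 30*p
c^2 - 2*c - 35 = (c - 7)*(c + 5)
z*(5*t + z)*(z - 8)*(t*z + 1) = 5*t^2*z^3 - 40*t^2*z^2 + t*z^4 - 8*t*z^3 + 5*t*z^2 - 40*t*z + z^3 - 8*z^2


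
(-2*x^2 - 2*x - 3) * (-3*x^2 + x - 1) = 6*x^4 + 4*x^3 + 9*x^2 - x + 3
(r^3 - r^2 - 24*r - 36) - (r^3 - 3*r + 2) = -r^2 - 21*r - 38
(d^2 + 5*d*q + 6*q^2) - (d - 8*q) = d^2 + 5*d*q - d + 6*q^2 + 8*q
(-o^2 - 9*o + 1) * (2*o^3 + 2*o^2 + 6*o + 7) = -2*o^5 - 20*o^4 - 22*o^3 - 59*o^2 - 57*o + 7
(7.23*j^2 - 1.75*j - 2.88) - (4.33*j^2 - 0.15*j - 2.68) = 2.9*j^2 - 1.6*j - 0.2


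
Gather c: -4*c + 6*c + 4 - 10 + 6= 2*c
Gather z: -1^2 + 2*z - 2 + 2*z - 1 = 4*z - 4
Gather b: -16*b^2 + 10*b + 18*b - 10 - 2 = -16*b^2 + 28*b - 12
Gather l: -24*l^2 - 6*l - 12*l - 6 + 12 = -24*l^2 - 18*l + 6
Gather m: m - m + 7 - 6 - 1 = 0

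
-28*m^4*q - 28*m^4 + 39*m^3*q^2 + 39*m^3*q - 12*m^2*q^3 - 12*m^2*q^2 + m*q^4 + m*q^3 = (-7*m + q)*(-4*m + q)*(-m + q)*(m*q + m)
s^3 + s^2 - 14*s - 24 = (s - 4)*(s + 2)*(s + 3)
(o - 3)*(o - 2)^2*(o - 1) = o^4 - 8*o^3 + 23*o^2 - 28*o + 12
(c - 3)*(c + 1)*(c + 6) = c^3 + 4*c^2 - 15*c - 18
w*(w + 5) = w^2 + 5*w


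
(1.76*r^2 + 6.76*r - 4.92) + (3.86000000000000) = 1.76*r^2 + 6.76*r - 1.06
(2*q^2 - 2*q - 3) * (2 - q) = -2*q^3 + 6*q^2 - q - 6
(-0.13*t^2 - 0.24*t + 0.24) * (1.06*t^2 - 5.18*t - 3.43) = -0.1378*t^4 + 0.419*t^3 + 1.9435*t^2 - 0.42*t - 0.8232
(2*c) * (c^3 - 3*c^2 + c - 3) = 2*c^4 - 6*c^3 + 2*c^2 - 6*c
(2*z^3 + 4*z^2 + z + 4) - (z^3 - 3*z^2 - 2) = z^3 + 7*z^2 + z + 6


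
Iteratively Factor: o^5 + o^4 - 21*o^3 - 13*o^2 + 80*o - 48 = (o - 1)*(o^4 + 2*o^3 - 19*o^2 - 32*o + 48) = (o - 1)*(o + 4)*(o^3 - 2*o^2 - 11*o + 12) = (o - 1)^2*(o + 4)*(o^2 - o - 12) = (o - 4)*(o - 1)^2*(o + 4)*(o + 3)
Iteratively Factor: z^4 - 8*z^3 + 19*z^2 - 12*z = (z - 3)*(z^3 - 5*z^2 + 4*z) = (z - 3)*(z - 1)*(z^2 - 4*z) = z*(z - 3)*(z - 1)*(z - 4)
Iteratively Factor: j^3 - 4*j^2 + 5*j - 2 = (j - 2)*(j^2 - 2*j + 1) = (j - 2)*(j - 1)*(j - 1)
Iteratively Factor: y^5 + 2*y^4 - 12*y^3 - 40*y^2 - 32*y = (y + 2)*(y^4 - 12*y^2 - 16*y) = (y + 2)^2*(y^3 - 2*y^2 - 8*y) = y*(y + 2)^2*(y^2 - 2*y - 8) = y*(y + 2)^3*(y - 4)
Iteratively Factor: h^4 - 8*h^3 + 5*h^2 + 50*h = (h - 5)*(h^3 - 3*h^2 - 10*h) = h*(h - 5)*(h^2 - 3*h - 10) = h*(h - 5)*(h + 2)*(h - 5)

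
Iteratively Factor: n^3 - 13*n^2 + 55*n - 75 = (n - 5)*(n^2 - 8*n + 15) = (n - 5)^2*(n - 3)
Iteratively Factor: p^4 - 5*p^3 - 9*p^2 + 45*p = (p - 5)*(p^3 - 9*p) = (p - 5)*(p + 3)*(p^2 - 3*p) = p*(p - 5)*(p + 3)*(p - 3)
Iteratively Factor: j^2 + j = (j)*(j + 1)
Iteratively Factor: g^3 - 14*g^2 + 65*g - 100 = (g - 5)*(g^2 - 9*g + 20) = (g - 5)^2*(g - 4)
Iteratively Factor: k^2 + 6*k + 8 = (k + 2)*(k + 4)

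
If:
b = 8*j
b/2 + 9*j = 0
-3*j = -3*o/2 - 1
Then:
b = 0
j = 0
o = -2/3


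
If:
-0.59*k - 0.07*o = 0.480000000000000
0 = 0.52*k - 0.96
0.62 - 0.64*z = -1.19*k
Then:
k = 1.85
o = -22.42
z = 4.40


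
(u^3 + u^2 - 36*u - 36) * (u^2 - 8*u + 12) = u^5 - 7*u^4 - 32*u^3 + 264*u^2 - 144*u - 432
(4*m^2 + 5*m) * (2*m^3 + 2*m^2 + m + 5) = 8*m^5 + 18*m^4 + 14*m^3 + 25*m^2 + 25*m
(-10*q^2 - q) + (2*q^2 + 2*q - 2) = -8*q^2 + q - 2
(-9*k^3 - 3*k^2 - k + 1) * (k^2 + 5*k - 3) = -9*k^5 - 48*k^4 + 11*k^3 + 5*k^2 + 8*k - 3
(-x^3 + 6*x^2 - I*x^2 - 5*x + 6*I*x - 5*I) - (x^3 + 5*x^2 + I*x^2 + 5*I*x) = -2*x^3 + x^2 - 2*I*x^2 - 5*x + I*x - 5*I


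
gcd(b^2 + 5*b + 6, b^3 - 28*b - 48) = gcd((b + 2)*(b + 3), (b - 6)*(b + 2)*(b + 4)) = b + 2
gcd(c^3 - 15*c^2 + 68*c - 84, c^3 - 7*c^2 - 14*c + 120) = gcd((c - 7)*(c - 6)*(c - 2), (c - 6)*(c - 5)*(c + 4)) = c - 6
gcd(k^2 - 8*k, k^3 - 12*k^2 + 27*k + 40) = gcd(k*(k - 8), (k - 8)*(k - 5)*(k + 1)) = k - 8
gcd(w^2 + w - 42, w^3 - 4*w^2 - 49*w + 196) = w + 7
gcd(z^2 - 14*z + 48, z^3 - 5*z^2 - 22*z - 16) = z - 8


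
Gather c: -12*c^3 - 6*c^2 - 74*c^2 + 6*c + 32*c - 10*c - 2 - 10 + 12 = -12*c^3 - 80*c^2 + 28*c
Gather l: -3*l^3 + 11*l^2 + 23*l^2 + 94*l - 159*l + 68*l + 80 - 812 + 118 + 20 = -3*l^3 + 34*l^2 + 3*l - 594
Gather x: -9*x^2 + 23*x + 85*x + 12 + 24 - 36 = -9*x^2 + 108*x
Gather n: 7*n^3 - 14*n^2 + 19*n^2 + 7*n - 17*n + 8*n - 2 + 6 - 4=7*n^3 + 5*n^2 - 2*n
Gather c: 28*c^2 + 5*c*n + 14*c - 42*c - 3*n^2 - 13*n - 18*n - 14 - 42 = 28*c^2 + c*(5*n - 28) - 3*n^2 - 31*n - 56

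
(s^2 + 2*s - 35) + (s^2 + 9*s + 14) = 2*s^2 + 11*s - 21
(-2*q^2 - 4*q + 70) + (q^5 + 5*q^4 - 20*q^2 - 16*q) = q^5 + 5*q^4 - 22*q^2 - 20*q + 70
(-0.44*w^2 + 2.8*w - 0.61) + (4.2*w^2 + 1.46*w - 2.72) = 3.76*w^2 + 4.26*w - 3.33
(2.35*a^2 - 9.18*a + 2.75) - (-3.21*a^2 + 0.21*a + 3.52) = 5.56*a^2 - 9.39*a - 0.77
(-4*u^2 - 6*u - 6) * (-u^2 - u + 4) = 4*u^4 + 10*u^3 - 4*u^2 - 18*u - 24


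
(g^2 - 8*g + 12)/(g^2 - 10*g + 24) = (g - 2)/(g - 4)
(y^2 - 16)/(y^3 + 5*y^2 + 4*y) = (y - 4)/(y*(y + 1))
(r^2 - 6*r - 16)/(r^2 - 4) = (r - 8)/(r - 2)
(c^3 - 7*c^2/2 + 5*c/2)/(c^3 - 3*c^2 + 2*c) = (c - 5/2)/(c - 2)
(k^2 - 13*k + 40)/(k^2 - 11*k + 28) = (k^2 - 13*k + 40)/(k^2 - 11*k + 28)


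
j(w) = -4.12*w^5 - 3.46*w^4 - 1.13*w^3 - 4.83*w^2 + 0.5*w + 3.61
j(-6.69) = 48402.96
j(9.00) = -267189.83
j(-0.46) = 2.40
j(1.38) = -41.04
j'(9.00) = -145606.99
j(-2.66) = 364.81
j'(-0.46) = 4.65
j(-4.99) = 10622.76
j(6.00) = -36932.63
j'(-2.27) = -380.13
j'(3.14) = -2494.29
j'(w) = -20.6*w^4 - 13.84*w^3 - 3.39*w^2 - 9.66*w + 0.5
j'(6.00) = -29866.54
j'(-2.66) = -768.63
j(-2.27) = 147.26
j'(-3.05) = -1391.55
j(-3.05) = 777.22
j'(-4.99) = -11088.38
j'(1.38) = -130.37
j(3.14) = -1671.39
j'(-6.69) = -37206.68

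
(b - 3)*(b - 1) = b^2 - 4*b + 3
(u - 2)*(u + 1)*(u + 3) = u^3 + 2*u^2 - 5*u - 6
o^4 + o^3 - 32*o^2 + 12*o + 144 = (o - 4)*(o - 3)*(o + 2)*(o + 6)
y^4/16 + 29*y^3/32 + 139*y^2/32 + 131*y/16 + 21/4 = (y/4 + 1/2)*(y/4 + 1)*(y + 3/2)*(y + 7)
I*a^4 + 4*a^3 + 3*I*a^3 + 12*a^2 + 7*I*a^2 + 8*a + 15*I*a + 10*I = (a + 2)*(a - 5*I)*(a + I)*(I*a + I)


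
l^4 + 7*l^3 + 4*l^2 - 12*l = l*(l - 1)*(l + 2)*(l + 6)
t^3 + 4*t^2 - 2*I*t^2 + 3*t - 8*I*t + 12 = (t + 4)*(t - 3*I)*(t + I)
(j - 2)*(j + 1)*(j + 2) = j^3 + j^2 - 4*j - 4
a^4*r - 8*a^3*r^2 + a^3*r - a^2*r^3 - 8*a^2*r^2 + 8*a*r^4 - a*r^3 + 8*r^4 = (a - 8*r)*(a - r)*(a + r)*(a*r + r)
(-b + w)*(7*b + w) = -7*b^2 + 6*b*w + w^2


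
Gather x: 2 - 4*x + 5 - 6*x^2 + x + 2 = -6*x^2 - 3*x + 9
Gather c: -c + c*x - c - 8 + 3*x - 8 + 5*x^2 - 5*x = c*(x - 2) + 5*x^2 - 2*x - 16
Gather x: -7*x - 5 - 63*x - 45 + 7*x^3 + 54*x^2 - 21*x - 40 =7*x^3 + 54*x^2 - 91*x - 90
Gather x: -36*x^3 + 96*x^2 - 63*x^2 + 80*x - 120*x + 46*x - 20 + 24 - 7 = -36*x^3 + 33*x^2 + 6*x - 3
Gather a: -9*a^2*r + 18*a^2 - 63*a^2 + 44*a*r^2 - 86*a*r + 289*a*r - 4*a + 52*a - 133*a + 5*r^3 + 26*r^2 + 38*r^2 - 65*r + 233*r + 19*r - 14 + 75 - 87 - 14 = a^2*(-9*r - 45) + a*(44*r^2 + 203*r - 85) + 5*r^3 + 64*r^2 + 187*r - 40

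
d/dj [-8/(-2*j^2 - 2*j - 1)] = 16*(-2*j - 1)/(2*j^2 + 2*j + 1)^2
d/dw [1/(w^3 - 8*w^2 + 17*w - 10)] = (-3*w^2 + 16*w - 17)/(w^3 - 8*w^2 + 17*w - 10)^2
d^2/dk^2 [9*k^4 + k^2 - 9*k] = 108*k^2 + 2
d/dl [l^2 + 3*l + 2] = 2*l + 3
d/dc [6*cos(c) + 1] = -6*sin(c)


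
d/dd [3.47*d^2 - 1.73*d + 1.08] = 6.94*d - 1.73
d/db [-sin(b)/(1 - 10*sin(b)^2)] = (5*cos(2*b) - 6)*cos(b)/(10*sin(b)^2 - 1)^2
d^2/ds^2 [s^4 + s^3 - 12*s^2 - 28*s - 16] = 12*s^2 + 6*s - 24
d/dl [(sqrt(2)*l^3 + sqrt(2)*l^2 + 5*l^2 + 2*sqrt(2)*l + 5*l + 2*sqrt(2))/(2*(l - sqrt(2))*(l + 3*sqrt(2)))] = (sqrt(2)*l^4 + 8*l^3 - 10*sqrt(2)*l^2 - l^2 - 60*l - 16*sqrt(2)*l - 38 - 12*sqrt(2))/(2*(l^4 + 4*sqrt(2)*l^3 - 4*l^2 - 24*sqrt(2)*l + 36))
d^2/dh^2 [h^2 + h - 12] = 2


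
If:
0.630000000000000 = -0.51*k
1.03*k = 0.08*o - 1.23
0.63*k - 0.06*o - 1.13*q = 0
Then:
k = -1.24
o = -0.53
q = -0.66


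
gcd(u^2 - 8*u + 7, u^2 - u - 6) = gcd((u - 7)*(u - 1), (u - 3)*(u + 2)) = 1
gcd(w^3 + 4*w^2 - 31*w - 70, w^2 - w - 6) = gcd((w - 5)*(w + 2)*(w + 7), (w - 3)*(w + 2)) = w + 2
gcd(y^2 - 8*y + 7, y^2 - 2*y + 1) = y - 1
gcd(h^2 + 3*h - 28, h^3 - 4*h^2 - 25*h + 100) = h - 4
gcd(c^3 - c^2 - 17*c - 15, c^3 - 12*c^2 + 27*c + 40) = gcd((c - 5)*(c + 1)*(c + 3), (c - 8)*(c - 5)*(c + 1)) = c^2 - 4*c - 5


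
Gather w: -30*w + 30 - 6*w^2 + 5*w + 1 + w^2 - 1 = -5*w^2 - 25*w + 30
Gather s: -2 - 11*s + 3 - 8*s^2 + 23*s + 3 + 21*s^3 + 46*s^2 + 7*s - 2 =21*s^3 + 38*s^2 + 19*s + 2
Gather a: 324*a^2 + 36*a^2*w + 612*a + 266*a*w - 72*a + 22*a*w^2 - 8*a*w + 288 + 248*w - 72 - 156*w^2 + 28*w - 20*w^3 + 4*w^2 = a^2*(36*w + 324) + a*(22*w^2 + 258*w + 540) - 20*w^3 - 152*w^2 + 276*w + 216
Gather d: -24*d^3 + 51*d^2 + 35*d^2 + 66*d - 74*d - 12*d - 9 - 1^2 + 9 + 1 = -24*d^3 + 86*d^2 - 20*d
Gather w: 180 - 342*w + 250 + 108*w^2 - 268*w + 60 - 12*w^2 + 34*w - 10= 96*w^2 - 576*w + 480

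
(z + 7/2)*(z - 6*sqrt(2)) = z^2 - 6*sqrt(2)*z + 7*z/2 - 21*sqrt(2)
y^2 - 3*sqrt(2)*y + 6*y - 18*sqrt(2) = (y + 6)*(y - 3*sqrt(2))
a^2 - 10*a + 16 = (a - 8)*(a - 2)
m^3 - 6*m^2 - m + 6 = (m - 6)*(m - 1)*(m + 1)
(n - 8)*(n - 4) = n^2 - 12*n + 32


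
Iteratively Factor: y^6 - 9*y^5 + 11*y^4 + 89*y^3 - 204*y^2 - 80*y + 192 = (y - 1)*(y^5 - 8*y^4 + 3*y^3 + 92*y^2 - 112*y - 192) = (y - 1)*(y + 1)*(y^4 - 9*y^3 + 12*y^2 + 80*y - 192) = (y - 4)*(y - 1)*(y + 1)*(y^3 - 5*y^2 - 8*y + 48) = (y - 4)^2*(y - 1)*(y + 1)*(y^2 - y - 12) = (y - 4)^2*(y - 1)*(y + 1)*(y + 3)*(y - 4)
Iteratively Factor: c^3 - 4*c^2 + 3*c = (c - 1)*(c^2 - 3*c) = c*(c - 1)*(c - 3)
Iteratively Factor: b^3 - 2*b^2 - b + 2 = (b - 2)*(b^2 - 1) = (b - 2)*(b - 1)*(b + 1)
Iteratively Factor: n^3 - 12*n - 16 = (n + 2)*(n^2 - 2*n - 8) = (n + 2)^2*(n - 4)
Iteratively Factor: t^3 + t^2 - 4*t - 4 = (t + 1)*(t^2 - 4) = (t - 2)*(t + 1)*(t + 2)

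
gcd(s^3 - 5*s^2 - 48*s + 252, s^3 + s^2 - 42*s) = s^2 + s - 42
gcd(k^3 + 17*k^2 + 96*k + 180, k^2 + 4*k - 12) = k + 6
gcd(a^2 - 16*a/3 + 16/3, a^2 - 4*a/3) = a - 4/3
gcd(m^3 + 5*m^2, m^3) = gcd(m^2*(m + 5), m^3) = m^2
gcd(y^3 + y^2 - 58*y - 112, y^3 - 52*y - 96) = y^2 - 6*y - 16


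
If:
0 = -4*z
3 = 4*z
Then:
No Solution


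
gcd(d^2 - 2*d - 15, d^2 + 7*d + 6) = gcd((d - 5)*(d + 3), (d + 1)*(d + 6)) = 1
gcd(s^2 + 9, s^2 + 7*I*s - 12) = s + 3*I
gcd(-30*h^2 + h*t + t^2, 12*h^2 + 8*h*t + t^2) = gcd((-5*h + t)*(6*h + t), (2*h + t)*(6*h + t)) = 6*h + t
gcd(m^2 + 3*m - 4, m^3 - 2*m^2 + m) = m - 1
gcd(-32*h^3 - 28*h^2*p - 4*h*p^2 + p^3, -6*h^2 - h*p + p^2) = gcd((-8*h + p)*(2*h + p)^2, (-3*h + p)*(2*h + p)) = 2*h + p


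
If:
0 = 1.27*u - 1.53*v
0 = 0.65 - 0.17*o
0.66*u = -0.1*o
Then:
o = 3.82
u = -0.58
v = -0.48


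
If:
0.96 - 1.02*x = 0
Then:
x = 0.94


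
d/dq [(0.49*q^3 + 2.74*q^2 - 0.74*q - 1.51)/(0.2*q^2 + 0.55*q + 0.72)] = (0.098*q^4 + 0.539*q^3 + 2.7134*q^2 + 4.5496*q + 0.2977)/(0.04*q^4 + 0.22*q^3 + 0.5905*q^2 + 0.792*q + 0.5184)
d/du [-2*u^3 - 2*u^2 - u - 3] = -6*u^2 - 4*u - 1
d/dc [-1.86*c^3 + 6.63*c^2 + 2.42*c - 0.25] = -5.58*c^2 + 13.26*c + 2.42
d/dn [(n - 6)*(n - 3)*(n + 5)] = 3*n^2 - 8*n - 27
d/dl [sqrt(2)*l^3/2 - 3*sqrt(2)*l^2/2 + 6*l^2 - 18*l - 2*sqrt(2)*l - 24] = 3*sqrt(2)*l^2/2 - 3*sqrt(2)*l + 12*l - 18 - 2*sqrt(2)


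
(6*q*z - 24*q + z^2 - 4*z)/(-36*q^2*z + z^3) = (z - 4)/(z*(-6*q + z))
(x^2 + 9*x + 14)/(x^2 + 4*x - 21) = (x + 2)/(x - 3)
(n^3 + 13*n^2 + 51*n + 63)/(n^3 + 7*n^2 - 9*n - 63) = (n + 3)/(n - 3)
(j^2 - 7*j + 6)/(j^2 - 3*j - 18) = (j - 1)/(j + 3)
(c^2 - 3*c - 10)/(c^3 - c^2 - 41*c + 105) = (c + 2)/(c^2 + 4*c - 21)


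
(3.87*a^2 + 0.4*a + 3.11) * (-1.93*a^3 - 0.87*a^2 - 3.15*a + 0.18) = -7.4691*a^5 - 4.1389*a^4 - 18.5408*a^3 - 3.2691*a^2 - 9.7245*a + 0.5598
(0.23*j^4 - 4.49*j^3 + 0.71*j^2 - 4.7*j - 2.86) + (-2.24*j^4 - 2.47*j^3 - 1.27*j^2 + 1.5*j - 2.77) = -2.01*j^4 - 6.96*j^3 - 0.56*j^2 - 3.2*j - 5.63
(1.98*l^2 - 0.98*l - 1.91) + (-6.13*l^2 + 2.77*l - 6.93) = -4.15*l^2 + 1.79*l - 8.84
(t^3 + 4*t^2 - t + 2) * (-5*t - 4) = -5*t^4 - 24*t^3 - 11*t^2 - 6*t - 8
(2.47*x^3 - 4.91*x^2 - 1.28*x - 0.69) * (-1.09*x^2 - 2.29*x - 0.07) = -2.6923*x^5 - 0.3044*x^4 + 12.4662*x^3 + 4.027*x^2 + 1.6697*x + 0.0483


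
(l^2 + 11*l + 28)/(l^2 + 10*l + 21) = (l + 4)/(l + 3)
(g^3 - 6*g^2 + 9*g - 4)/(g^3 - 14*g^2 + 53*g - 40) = (g^2 - 5*g + 4)/(g^2 - 13*g + 40)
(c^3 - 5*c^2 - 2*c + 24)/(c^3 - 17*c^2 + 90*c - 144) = (c^2 - 2*c - 8)/(c^2 - 14*c + 48)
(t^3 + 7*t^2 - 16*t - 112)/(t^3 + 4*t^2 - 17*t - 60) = (t^2 + 11*t + 28)/(t^2 + 8*t + 15)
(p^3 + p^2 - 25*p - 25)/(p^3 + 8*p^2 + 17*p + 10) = (p - 5)/(p + 2)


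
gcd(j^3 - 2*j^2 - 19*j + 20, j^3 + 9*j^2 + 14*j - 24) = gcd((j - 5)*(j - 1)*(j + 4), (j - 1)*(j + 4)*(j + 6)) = j^2 + 3*j - 4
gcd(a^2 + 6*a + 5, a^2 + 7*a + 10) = a + 5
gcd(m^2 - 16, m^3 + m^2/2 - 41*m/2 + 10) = m - 4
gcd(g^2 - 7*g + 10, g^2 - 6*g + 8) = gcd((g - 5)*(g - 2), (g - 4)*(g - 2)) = g - 2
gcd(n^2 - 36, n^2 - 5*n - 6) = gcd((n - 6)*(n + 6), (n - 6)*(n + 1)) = n - 6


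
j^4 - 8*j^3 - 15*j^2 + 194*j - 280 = (j - 7)*(j - 4)*(j - 2)*(j + 5)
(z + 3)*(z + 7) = z^2 + 10*z + 21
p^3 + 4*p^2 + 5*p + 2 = (p + 1)^2*(p + 2)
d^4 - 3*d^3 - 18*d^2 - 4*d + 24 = (d - 6)*(d - 1)*(d + 2)^2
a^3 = a^3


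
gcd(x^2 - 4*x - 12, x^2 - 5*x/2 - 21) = x - 6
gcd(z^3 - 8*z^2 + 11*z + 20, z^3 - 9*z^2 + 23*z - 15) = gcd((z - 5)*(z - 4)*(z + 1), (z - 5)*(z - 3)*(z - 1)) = z - 5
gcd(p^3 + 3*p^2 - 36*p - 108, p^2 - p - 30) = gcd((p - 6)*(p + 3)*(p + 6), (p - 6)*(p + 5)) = p - 6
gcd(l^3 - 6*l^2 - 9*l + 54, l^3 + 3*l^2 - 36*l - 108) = l^2 - 3*l - 18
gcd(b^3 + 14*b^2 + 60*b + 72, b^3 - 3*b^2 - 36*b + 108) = b + 6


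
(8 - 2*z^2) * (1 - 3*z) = 6*z^3 - 2*z^2 - 24*z + 8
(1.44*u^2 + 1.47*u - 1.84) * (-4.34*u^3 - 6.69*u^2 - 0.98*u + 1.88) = -6.2496*u^5 - 16.0134*u^4 - 3.2599*u^3 + 13.5762*u^2 + 4.5668*u - 3.4592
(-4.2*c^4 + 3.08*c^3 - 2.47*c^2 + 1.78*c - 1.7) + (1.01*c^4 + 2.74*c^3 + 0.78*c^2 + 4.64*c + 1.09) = -3.19*c^4 + 5.82*c^3 - 1.69*c^2 + 6.42*c - 0.61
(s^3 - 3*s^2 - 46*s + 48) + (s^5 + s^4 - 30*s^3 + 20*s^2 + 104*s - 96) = s^5 + s^4 - 29*s^3 + 17*s^2 + 58*s - 48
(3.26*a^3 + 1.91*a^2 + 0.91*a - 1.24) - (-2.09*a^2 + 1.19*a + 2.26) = 3.26*a^3 + 4.0*a^2 - 0.28*a - 3.5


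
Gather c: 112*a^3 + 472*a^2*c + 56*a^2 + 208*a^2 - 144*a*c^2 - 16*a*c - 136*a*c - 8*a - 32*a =112*a^3 + 264*a^2 - 144*a*c^2 - 40*a + c*(472*a^2 - 152*a)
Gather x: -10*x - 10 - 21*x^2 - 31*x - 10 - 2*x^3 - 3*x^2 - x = -2*x^3 - 24*x^2 - 42*x - 20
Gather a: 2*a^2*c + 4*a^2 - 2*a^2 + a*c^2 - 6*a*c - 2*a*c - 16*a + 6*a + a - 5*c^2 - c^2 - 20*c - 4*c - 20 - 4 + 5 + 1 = a^2*(2*c + 2) + a*(c^2 - 8*c - 9) - 6*c^2 - 24*c - 18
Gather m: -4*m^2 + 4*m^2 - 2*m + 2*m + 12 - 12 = 0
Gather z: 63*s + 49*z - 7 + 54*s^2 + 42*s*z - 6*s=54*s^2 + 57*s + z*(42*s + 49) - 7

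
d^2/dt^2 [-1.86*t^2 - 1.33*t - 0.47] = -3.72000000000000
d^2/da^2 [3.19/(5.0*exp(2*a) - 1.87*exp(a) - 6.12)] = ((5.9653 - 63.8*exp(a))*(-5.0*exp(2*a) + 1.87*exp(a) + 6.12) - 3.19*(10.0*exp(a) - 1.87)*(20.0*exp(a) - 3.74)*exp(a))*exp(a)/(-5.0*exp(2*a) + 1.87*exp(a) + 6.12)^3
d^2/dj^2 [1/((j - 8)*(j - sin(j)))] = ((1 - cos(j))*(j - sin(j))*(2*j - 16) - (j - 8)^2*(j - sin(j))*sin(j) + 2*(j - 8)^2*(cos(j) - 1)^2 + 2*(j - sin(j))^2)/((j - 8)^3*(j - sin(j))^3)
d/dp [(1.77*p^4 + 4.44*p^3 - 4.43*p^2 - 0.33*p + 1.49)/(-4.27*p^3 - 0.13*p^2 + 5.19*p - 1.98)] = (-7.5579*p^6 - 0.4602*p^5 + 8.0656*p^4 + 29.2506*p^3 - 30.3213*p^2 + 17.9302*p - 7.0797)/(18.2329*p^6 + 1.1102*p^5 - 44.3057*p^4 + 15.5598*p^3 + 27.4509*p^2 - 20.5524*p + 3.9204)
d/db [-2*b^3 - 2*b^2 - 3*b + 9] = -6*b^2 - 4*b - 3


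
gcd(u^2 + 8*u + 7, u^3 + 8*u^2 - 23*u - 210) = u + 7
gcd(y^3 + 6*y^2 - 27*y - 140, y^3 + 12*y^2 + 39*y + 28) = y^2 + 11*y + 28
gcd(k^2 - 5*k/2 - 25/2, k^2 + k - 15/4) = k + 5/2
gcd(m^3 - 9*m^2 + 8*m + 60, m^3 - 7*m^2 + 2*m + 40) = m^2 - 3*m - 10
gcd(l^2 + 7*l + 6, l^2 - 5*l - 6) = l + 1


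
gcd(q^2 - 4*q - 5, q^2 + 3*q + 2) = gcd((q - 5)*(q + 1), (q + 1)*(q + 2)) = q + 1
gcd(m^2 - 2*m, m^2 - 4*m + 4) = m - 2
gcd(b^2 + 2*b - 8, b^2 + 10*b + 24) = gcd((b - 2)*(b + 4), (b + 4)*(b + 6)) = b + 4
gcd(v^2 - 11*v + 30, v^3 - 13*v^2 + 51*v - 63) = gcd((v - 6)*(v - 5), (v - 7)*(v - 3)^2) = 1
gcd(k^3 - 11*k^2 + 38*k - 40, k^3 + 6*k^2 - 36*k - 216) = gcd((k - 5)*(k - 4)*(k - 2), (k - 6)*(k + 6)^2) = 1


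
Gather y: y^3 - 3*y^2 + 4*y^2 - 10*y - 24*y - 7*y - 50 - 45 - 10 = y^3 + y^2 - 41*y - 105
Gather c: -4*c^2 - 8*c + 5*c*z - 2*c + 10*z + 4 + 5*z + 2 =-4*c^2 + c*(5*z - 10) + 15*z + 6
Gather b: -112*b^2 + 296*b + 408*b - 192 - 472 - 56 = -112*b^2 + 704*b - 720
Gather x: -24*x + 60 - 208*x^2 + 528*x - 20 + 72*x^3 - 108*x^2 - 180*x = 72*x^3 - 316*x^2 + 324*x + 40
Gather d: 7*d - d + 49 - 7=6*d + 42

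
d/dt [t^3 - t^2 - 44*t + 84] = 3*t^2 - 2*t - 44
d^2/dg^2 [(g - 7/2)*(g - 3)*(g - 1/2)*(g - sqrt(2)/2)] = 12*g^2 - 42*g - 3*sqrt(2)*g + 7*sqrt(2) + 55/2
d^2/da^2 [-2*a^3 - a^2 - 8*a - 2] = -12*a - 2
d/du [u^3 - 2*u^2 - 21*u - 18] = 3*u^2 - 4*u - 21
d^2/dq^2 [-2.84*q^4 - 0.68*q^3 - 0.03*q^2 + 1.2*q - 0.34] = -34.08*q^2 - 4.08*q - 0.06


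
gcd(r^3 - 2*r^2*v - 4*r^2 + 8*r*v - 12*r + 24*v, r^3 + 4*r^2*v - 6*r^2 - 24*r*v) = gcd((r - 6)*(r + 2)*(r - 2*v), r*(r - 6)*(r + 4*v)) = r - 6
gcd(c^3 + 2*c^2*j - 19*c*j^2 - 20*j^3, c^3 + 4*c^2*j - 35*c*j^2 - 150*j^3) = c + 5*j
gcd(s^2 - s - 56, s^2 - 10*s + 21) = 1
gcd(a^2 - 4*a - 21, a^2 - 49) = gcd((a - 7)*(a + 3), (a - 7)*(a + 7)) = a - 7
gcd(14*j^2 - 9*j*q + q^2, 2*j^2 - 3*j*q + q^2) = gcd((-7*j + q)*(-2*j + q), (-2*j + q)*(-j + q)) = -2*j + q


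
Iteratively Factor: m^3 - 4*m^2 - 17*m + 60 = (m + 4)*(m^2 - 8*m + 15) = (m - 3)*(m + 4)*(m - 5)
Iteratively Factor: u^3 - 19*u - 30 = (u - 5)*(u^2 + 5*u + 6) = (u - 5)*(u + 2)*(u + 3)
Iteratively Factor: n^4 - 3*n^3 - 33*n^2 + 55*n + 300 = (n + 3)*(n^3 - 6*n^2 - 15*n + 100) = (n + 3)*(n + 4)*(n^2 - 10*n + 25) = (n - 5)*(n + 3)*(n + 4)*(n - 5)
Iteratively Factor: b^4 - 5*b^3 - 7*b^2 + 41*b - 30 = (b - 1)*(b^3 - 4*b^2 - 11*b + 30) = (b - 2)*(b - 1)*(b^2 - 2*b - 15) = (b - 2)*(b - 1)*(b + 3)*(b - 5)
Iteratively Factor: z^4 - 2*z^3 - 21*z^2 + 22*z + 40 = (z + 4)*(z^3 - 6*z^2 + 3*z + 10) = (z - 5)*(z + 4)*(z^2 - z - 2) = (z - 5)*(z + 1)*(z + 4)*(z - 2)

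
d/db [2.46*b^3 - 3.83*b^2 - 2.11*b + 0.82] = 7.38*b^2 - 7.66*b - 2.11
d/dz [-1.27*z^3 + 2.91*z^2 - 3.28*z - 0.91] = -3.81*z^2 + 5.82*z - 3.28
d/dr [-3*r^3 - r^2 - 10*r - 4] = -9*r^2 - 2*r - 10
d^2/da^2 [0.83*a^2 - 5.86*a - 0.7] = 1.66000000000000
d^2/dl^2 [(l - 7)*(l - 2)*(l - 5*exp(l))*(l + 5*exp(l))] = -100*l^2*exp(2*l) + 12*l^2 + 700*l*exp(2*l) - 54*l - 550*exp(2*l) + 28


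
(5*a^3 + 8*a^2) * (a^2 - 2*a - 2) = 5*a^5 - 2*a^4 - 26*a^3 - 16*a^2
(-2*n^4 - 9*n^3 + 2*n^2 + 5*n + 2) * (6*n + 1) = -12*n^5 - 56*n^4 + 3*n^3 + 32*n^2 + 17*n + 2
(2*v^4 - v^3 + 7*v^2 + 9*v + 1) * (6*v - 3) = 12*v^5 - 12*v^4 + 45*v^3 + 33*v^2 - 21*v - 3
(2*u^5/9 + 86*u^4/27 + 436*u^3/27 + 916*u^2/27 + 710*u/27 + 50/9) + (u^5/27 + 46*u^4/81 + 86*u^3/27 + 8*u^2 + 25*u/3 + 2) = 7*u^5/27 + 304*u^4/81 + 58*u^3/3 + 1132*u^2/27 + 935*u/27 + 68/9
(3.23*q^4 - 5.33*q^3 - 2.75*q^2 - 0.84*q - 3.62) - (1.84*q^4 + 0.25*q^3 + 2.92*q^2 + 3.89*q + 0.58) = 1.39*q^4 - 5.58*q^3 - 5.67*q^2 - 4.73*q - 4.2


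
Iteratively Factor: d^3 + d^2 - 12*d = (d)*(d^2 + d - 12) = d*(d + 4)*(d - 3)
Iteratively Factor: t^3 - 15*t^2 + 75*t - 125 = (t - 5)*(t^2 - 10*t + 25) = (t - 5)^2*(t - 5)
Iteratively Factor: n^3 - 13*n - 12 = (n + 3)*(n^2 - 3*n - 4) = (n + 1)*(n + 3)*(n - 4)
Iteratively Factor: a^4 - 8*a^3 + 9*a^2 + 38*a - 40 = (a - 5)*(a^3 - 3*a^2 - 6*a + 8) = (a - 5)*(a - 1)*(a^2 - 2*a - 8) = (a - 5)*(a - 4)*(a - 1)*(a + 2)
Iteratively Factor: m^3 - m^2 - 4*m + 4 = (m - 1)*(m^2 - 4) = (m - 1)*(m + 2)*(m - 2)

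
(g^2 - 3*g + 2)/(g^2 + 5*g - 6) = (g - 2)/(g + 6)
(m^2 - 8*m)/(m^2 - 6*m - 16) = m/(m + 2)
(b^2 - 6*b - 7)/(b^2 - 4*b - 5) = (b - 7)/(b - 5)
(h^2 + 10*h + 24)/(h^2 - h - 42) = (h + 4)/(h - 7)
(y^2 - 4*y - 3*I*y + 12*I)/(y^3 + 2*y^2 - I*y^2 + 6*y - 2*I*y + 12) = (y - 4)/(y^2 + 2*y*(1 + I) + 4*I)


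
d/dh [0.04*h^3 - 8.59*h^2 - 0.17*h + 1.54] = 0.12*h^2 - 17.18*h - 0.17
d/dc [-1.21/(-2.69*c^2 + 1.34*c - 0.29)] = (1.6214 - 6.5098*c)/(2.69*c^2 - 1.34*c + 0.29)^2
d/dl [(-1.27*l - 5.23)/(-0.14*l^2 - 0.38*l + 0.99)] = (0.1778*l^2 + 0.4826*l - (0.28*l + 0.38)*(1.27*l + 5.23) - 1.2573)/(0.14*l^2 + 0.38*l - 0.99)^2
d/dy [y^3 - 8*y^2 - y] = 3*y^2 - 16*y - 1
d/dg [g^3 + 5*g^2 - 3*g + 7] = 3*g^2 + 10*g - 3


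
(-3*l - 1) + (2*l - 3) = -l - 4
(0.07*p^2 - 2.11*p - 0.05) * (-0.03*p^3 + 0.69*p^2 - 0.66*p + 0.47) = -0.0021*p^5 + 0.1116*p^4 - 1.5006*p^3 + 1.391*p^2 - 0.9587*p - 0.0235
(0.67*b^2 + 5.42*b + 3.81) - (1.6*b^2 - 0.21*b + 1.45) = -0.93*b^2 + 5.63*b + 2.36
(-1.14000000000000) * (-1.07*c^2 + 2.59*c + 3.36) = 1.2198*c^2 - 2.9526*c - 3.8304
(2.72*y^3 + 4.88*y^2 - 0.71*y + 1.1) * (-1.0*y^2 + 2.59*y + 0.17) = -2.72*y^5 + 2.1648*y^4 + 13.8116*y^3 - 2.1093*y^2 + 2.7283*y + 0.187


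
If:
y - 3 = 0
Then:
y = 3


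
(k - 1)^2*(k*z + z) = k^3*z - k^2*z - k*z + z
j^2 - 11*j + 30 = (j - 6)*(j - 5)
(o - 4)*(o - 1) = o^2 - 5*o + 4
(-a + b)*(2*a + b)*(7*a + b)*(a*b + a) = -14*a^4*b - 14*a^4 + 5*a^3*b^2 + 5*a^3*b + 8*a^2*b^3 + 8*a^2*b^2 + a*b^4 + a*b^3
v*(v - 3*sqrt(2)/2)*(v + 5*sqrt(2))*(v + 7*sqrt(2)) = v^4 + 21*sqrt(2)*v^3/2 + 34*v^2 - 105*sqrt(2)*v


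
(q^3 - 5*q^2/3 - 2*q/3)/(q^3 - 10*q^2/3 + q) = (3*q^2 - 5*q - 2)/(3*q^2 - 10*q + 3)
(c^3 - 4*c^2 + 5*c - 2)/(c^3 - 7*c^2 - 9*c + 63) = (c^3 - 4*c^2 + 5*c - 2)/(c^3 - 7*c^2 - 9*c + 63)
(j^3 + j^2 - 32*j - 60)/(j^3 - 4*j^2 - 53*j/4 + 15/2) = 4*(j^2 + 7*j + 10)/(4*j^2 + 8*j - 5)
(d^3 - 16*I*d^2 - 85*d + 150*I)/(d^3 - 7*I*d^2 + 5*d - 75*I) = (d - 6*I)/(d + 3*I)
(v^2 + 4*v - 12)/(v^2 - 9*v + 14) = (v + 6)/(v - 7)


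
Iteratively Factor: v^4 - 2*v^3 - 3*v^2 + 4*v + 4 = (v + 1)*(v^3 - 3*v^2 + 4) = (v - 2)*(v + 1)*(v^2 - v - 2) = (v - 2)*(v + 1)^2*(v - 2)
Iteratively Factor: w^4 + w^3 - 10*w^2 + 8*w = (w - 1)*(w^3 + 2*w^2 - 8*w) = (w - 2)*(w - 1)*(w^2 + 4*w) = w*(w - 2)*(w - 1)*(w + 4)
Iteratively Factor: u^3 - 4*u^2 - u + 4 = (u + 1)*(u^2 - 5*u + 4) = (u - 1)*(u + 1)*(u - 4)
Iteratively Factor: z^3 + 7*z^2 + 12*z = (z)*(z^2 + 7*z + 12) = z*(z + 3)*(z + 4)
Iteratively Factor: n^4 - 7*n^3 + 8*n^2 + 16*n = (n - 4)*(n^3 - 3*n^2 - 4*n) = n*(n - 4)*(n^2 - 3*n - 4) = n*(n - 4)*(n + 1)*(n - 4)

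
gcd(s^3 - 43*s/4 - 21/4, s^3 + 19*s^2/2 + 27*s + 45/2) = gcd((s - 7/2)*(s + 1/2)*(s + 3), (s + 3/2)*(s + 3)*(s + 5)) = s + 3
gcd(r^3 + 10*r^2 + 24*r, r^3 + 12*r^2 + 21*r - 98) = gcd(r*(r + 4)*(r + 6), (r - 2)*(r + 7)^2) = 1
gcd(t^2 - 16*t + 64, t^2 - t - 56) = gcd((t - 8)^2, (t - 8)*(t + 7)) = t - 8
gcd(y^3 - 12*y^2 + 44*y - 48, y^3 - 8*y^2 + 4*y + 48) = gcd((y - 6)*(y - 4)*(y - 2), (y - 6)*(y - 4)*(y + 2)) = y^2 - 10*y + 24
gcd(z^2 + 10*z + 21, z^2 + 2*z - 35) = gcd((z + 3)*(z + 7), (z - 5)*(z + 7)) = z + 7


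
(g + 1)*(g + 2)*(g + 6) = g^3 + 9*g^2 + 20*g + 12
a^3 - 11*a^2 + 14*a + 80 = (a - 8)*(a - 5)*(a + 2)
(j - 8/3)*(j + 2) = j^2 - 2*j/3 - 16/3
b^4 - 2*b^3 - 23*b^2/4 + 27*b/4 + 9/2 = (b - 3)*(b - 3/2)*(b + 1/2)*(b + 2)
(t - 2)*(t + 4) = t^2 + 2*t - 8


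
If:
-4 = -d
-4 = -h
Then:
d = 4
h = 4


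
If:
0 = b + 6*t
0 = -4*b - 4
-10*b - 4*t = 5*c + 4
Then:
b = -1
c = 16/15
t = 1/6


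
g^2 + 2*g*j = g*(g + 2*j)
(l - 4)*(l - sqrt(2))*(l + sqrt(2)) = l^3 - 4*l^2 - 2*l + 8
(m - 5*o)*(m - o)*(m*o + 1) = m^3*o - 6*m^2*o^2 + m^2 + 5*m*o^3 - 6*m*o + 5*o^2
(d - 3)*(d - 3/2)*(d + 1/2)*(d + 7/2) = d^4 - d^3/2 - 47*d^2/4 + 81*d/8 + 63/8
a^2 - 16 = (a - 4)*(a + 4)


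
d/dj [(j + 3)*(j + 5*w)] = 2*j + 5*w + 3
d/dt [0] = 0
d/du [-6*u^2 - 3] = -12*u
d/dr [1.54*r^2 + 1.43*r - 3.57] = 3.08*r + 1.43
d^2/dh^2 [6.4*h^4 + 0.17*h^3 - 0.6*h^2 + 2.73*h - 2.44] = 76.8*h^2 + 1.02*h - 1.2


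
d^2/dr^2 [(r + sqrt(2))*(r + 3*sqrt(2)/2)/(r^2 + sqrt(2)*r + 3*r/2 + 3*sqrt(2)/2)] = 24*(-r^3 + sqrt(2)*r^3 - 3*sqrt(2)*r^2 + 6*r^2 - 6*r + 6*sqrt(2)*r - 2*sqrt(2) + 4)/(8*r^6 + 24*sqrt(2)*r^5 + 36*r^5 + 102*r^4 + 108*sqrt(2)*r^4 + 243*r^3 + 178*sqrt(2)*r^3 + 153*sqrt(2)*r^2 + 324*r^2 + 108*sqrt(2)*r + 162*r + 54*sqrt(2))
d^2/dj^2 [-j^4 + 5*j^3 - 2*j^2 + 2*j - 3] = -12*j^2 + 30*j - 4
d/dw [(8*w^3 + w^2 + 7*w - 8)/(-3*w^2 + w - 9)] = (-24*w^4 + 16*w^3 - 194*w^2 - 66*w - 55)/(9*w^4 - 6*w^3 + 55*w^2 - 18*w + 81)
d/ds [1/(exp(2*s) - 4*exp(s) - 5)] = 2*(2 - exp(s))*exp(s)/(-exp(2*s) + 4*exp(s) + 5)^2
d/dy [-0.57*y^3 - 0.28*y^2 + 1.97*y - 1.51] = -1.71*y^2 - 0.56*y + 1.97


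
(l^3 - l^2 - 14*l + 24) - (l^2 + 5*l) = l^3 - 2*l^2 - 19*l + 24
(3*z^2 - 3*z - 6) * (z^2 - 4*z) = 3*z^4 - 15*z^3 + 6*z^2 + 24*z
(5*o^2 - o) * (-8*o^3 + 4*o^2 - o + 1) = -40*o^5 + 28*o^4 - 9*o^3 + 6*o^2 - o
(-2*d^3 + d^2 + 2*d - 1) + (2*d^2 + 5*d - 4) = -2*d^3 + 3*d^2 + 7*d - 5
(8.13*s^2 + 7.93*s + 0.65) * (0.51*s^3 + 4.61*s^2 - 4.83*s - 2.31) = 4.1463*s^5 + 41.5236*s^4 - 2.37910000000001*s^3 - 54.0857*s^2 - 21.4578*s - 1.5015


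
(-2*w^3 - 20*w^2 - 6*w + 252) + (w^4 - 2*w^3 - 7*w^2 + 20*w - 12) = w^4 - 4*w^3 - 27*w^2 + 14*w + 240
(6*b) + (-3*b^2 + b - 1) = -3*b^2 + 7*b - 1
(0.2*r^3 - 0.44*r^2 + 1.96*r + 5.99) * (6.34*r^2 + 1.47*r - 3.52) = 1.268*r^5 - 2.4956*r^4 + 11.0756*r^3 + 42.4066*r^2 + 1.9061*r - 21.0848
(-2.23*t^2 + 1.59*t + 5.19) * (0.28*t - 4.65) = -0.6244*t^3 + 10.8147*t^2 - 5.9403*t - 24.1335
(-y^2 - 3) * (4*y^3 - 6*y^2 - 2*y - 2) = -4*y^5 + 6*y^4 - 10*y^3 + 20*y^2 + 6*y + 6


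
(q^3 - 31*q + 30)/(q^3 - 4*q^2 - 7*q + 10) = (q + 6)/(q + 2)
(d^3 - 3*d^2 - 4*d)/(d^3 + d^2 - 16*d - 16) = d/(d + 4)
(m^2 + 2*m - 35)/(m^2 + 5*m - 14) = (m - 5)/(m - 2)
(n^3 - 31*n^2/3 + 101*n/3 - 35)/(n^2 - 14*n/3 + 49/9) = 3*(n^2 - 8*n + 15)/(3*n - 7)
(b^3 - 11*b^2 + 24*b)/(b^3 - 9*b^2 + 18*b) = (b - 8)/(b - 6)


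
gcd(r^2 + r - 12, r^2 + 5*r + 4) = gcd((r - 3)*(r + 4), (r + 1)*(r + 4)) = r + 4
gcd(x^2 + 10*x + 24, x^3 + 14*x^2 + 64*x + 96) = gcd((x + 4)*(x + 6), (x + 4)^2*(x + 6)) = x^2 + 10*x + 24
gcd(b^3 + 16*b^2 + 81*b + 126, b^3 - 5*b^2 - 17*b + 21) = b + 3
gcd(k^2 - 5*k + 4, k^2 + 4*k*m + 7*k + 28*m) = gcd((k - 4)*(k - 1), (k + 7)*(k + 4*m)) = 1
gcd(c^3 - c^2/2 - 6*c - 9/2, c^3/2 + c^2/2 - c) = 1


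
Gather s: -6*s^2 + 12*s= -6*s^2 + 12*s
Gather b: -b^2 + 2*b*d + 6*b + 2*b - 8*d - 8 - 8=-b^2 + b*(2*d + 8) - 8*d - 16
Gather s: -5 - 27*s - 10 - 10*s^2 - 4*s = -10*s^2 - 31*s - 15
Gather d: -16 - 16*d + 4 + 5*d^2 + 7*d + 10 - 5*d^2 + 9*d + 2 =0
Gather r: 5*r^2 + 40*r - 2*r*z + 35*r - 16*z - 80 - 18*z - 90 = 5*r^2 + r*(75 - 2*z) - 34*z - 170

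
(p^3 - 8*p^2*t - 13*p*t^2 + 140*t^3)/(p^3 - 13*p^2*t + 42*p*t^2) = (p^2 - p*t - 20*t^2)/(p*(p - 6*t))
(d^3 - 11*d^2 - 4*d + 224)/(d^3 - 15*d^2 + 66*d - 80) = (d^2 - 3*d - 28)/(d^2 - 7*d + 10)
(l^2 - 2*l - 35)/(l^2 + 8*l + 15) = (l - 7)/(l + 3)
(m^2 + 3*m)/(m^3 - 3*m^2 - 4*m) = (m + 3)/(m^2 - 3*m - 4)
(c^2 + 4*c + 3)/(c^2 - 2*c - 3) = (c + 3)/(c - 3)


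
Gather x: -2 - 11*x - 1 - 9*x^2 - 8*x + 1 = -9*x^2 - 19*x - 2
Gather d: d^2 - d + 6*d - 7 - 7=d^2 + 5*d - 14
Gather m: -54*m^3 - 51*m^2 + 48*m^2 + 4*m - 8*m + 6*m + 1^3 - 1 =-54*m^3 - 3*m^2 + 2*m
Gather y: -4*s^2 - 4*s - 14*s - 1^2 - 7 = -4*s^2 - 18*s - 8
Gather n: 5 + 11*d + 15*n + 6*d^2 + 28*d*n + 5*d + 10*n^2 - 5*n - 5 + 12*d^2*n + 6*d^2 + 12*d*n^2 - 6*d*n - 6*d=12*d^2 + 10*d + n^2*(12*d + 10) + n*(12*d^2 + 22*d + 10)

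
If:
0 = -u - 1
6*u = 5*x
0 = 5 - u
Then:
No Solution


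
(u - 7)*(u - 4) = u^2 - 11*u + 28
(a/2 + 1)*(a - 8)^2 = a^3/2 - 7*a^2 + 16*a + 64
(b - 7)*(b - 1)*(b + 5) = b^3 - 3*b^2 - 33*b + 35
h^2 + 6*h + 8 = (h + 2)*(h + 4)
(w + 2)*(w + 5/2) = w^2 + 9*w/2 + 5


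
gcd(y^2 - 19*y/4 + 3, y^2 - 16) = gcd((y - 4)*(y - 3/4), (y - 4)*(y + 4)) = y - 4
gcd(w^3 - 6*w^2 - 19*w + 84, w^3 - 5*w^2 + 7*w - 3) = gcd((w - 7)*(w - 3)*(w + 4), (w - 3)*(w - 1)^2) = w - 3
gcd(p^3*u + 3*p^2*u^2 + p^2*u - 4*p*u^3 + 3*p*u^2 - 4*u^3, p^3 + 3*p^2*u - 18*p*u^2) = 1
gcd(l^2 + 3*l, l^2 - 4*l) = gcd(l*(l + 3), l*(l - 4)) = l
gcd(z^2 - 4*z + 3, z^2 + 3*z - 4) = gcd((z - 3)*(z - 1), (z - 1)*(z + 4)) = z - 1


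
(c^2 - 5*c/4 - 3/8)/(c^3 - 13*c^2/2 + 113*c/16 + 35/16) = 2*(2*c - 3)/(4*c^2 - 27*c + 35)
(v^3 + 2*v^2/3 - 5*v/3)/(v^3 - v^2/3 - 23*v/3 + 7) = v*(3*v + 5)/(3*v^2 + 2*v - 21)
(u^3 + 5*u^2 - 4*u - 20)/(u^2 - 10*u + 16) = (u^2 + 7*u + 10)/(u - 8)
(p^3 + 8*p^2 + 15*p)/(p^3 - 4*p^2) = (p^2 + 8*p + 15)/(p*(p - 4))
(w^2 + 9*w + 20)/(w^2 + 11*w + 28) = (w + 5)/(w + 7)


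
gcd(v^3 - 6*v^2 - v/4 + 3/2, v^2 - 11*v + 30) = v - 6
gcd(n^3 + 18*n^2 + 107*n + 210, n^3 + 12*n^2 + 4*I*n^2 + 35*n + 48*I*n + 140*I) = n^2 + 12*n + 35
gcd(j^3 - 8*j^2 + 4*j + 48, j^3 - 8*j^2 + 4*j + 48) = j^3 - 8*j^2 + 4*j + 48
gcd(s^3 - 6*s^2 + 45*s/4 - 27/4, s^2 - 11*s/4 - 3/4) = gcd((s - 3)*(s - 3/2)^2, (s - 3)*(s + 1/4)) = s - 3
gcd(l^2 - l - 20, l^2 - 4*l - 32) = l + 4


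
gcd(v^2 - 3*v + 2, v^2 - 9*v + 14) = v - 2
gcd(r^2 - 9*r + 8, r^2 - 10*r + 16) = r - 8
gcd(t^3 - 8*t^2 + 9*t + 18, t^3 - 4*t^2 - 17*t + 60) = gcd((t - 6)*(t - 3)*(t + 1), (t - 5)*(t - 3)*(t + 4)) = t - 3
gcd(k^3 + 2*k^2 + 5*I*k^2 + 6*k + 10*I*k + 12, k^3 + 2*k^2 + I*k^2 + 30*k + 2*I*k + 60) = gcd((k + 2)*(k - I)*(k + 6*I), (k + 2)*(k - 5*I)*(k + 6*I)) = k^2 + k*(2 + 6*I) + 12*I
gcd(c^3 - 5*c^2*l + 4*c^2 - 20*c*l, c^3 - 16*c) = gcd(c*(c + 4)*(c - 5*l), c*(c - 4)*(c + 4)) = c^2 + 4*c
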